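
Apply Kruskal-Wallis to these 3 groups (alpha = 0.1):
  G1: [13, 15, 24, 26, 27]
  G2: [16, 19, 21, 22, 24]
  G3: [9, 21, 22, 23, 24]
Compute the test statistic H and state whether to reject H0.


Step 1: Combine all N = 15 observations and assign midranks.
sorted (value, group, rank): (9,G3,1), (13,G1,2), (15,G1,3), (16,G2,4), (19,G2,5), (21,G2,6.5), (21,G3,6.5), (22,G2,8.5), (22,G3,8.5), (23,G3,10), (24,G1,12), (24,G2,12), (24,G3,12), (26,G1,14), (27,G1,15)
Step 2: Sum ranks within each group.
R_1 = 46 (n_1 = 5)
R_2 = 36 (n_2 = 5)
R_3 = 38 (n_3 = 5)
Step 3: H = 12/(N(N+1)) * sum(R_i^2/n_i) - 3(N+1)
     = 12/(15*16) * (46^2/5 + 36^2/5 + 38^2/5) - 3*16
     = 0.050000 * 971.2 - 48
     = 0.560000.
Step 4: Ties present; correction factor C = 1 - 36/(15^3 - 15) = 0.989286. Corrected H = 0.560000 / 0.989286 = 0.566065.
Step 5: Under H0, H ~ chi^2(2); p-value = 0.753495.
Step 6: alpha = 0.1. fail to reject H0.

H = 0.5661, df = 2, p = 0.753495, fail to reject H0.


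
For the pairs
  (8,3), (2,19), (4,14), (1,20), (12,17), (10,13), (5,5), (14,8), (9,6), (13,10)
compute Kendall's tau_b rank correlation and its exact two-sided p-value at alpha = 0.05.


Step 1: Enumerate the 45 unordered pairs (i,j) with i<j and classify each by sign(x_j-x_i) * sign(y_j-y_i).
  (1,2):dx=-6,dy=+16->D; (1,3):dx=-4,dy=+11->D; (1,4):dx=-7,dy=+17->D; (1,5):dx=+4,dy=+14->C
  (1,6):dx=+2,dy=+10->C; (1,7):dx=-3,dy=+2->D; (1,8):dx=+6,dy=+5->C; (1,9):dx=+1,dy=+3->C
  (1,10):dx=+5,dy=+7->C; (2,3):dx=+2,dy=-5->D; (2,4):dx=-1,dy=+1->D; (2,5):dx=+10,dy=-2->D
  (2,6):dx=+8,dy=-6->D; (2,7):dx=+3,dy=-14->D; (2,8):dx=+12,dy=-11->D; (2,9):dx=+7,dy=-13->D
  (2,10):dx=+11,dy=-9->D; (3,4):dx=-3,dy=+6->D; (3,5):dx=+8,dy=+3->C; (3,6):dx=+6,dy=-1->D
  (3,7):dx=+1,dy=-9->D; (3,8):dx=+10,dy=-6->D; (3,9):dx=+5,dy=-8->D; (3,10):dx=+9,dy=-4->D
  (4,5):dx=+11,dy=-3->D; (4,6):dx=+9,dy=-7->D; (4,7):dx=+4,dy=-15->D; (4,8):dx=+13,dy=-12->D
  (4,9):dx=+8,dy=-14->D; (4,10):dx=+12,dy=-10->D; (5,6):dx=-2,dy=-4->C; (5,7):dx=-7,dy=-12->C
  (5,8):dx=+2,dy=-9->D; (5,9):dx=-3,dy=-11->C; (5,10):dx=+1,dy=-7->D; (6,7):dx=-5,dy=-8->C
  (6,8):dx=+4,dy=-5->D; (6,9):dx=-1,dy=-7->C; (6,10):dx=+3,dy=-3->D; (7,8):dx=+9,dy=+3->C
  (7,9):dx=+4,dy=+1->C; (7,10):dx=+8,dy=+5->C; (8,9):dx=-5,dy=-2->C; (8,10):dx=-1,dy=+2->D
  (9,10):dx=+4,dy=+4->C
Step 2: C = 16, D = 29, total pairs = 45.
Step 3: tau = (C - D)/(n(n-1)/2) = (16 - 29)/45 = -0.288889.
Step 4: Exact two-sided p-value (enumerate n! = 3628800 permutations of y under H0): p = 0.291248.
Step 5: alpha = 0.05. fail to reject H0.

tau_b = -0.2889 (C=16, D=29), p = 0.291248, fail to reject H0.


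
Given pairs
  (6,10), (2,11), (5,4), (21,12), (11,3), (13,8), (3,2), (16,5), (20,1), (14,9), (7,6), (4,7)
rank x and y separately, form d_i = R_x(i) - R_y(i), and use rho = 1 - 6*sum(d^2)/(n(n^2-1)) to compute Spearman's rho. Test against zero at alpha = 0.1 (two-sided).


Step 1: Rank x and y separately (midranks; no ties here).
rank(x): 6->5, 2->1, 5->4, 21->12, 11->7, 13->8, 3->2, 16->10, 20->11, 14->9, 7->6, 4->3
rank(y): 10->10, 11->11, 4->4, 12->12, 3->3, 8->8, 2->2, 5->5, 1->1, 9->9, 6->6, 7->7
Step 2: d_i = R_x(i) - R_y(i); compute d_i^2.
  (5-10)^2=25, (1-11)^2=100, (4-4)^2=0, (12-12)^2=0, (7-3)^2=16, (8-8)^2=0, (2-2)^2=0, (10-5)^2=25, (11-1)^2=100, (9-9)^2=0, (6-6)^2=0, (3-7)^2=16
sum(d^2) = 282.
Step 3: rho = 1 - 6*282 / (12*(12^2 - 1)) = 1 - 1692/1716 = 0.013986.
Step 4: Under H0, t = rho * sqrt((n-2)/(1-rho^2)) = 0.0442 ~ t(10).
Step 5: Two-sided p-value from the t-distribution with 10 df = 0.965590.
Step 6: alpha = 0.1. fail to reject H0.

rho = 0.0140, p = 0.965590, fail to reject H0 at alpha = 0.1.


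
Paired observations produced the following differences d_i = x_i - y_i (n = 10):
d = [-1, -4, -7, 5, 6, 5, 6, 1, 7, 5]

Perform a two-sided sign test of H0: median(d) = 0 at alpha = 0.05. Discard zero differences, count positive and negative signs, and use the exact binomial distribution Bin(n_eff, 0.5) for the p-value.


Step 1: Discard zero differences. Original n = 10; n_eff = number of nonzero differences = 10.
Nonzero differences (with sign): -1, -4, -7, +5, +6, +5, +6, +1, +7, +5
Step 2: Count signs: positive = 7, negative = 3.
Step 3: Under H0: P(positive) = 0.5, so the number of positives S ~ Bin(10, 0.5).
Step 4: Two-sided exact p-value = sum of Bin(10,0.5) probabilities at or below the observed probability = 0.343750.
Step 5: alpha = 0.05. fail to reject H0.

n_eff = 10, pos = 7, neg = 3, p = 0.343750, fail to reject H0.


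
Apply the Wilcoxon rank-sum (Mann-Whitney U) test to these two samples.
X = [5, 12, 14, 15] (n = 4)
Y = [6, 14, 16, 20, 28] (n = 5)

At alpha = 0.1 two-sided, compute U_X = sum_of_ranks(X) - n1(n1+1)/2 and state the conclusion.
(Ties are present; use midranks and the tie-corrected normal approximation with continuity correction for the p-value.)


Step 1: Combine and sort all 9 observations; assign midranks.
sorted (value, group): (5,X), (6,Y), (12,X), (14,X), (14,Y), (15,X), (16,Y), (20,Y), (28,Y)
ranks: 5->1, 6->2, 12->3, 14->4.5, 14->4.5, 15->6, 16->7, 20->8, 28->9
Step 2: Rank sum for X: R1 = 1 + 3 + 4.5 + 6 = 14.5.
Step 3: U_X = R1 - n1(n1+1)/2 = 14.5 - 4*5/2 = 14.5 - 10 = 4.5.
       U_Y = n1*n2 - U_X = 20 - 4.5 = 15.5.
Step 4: Ties are present, so use the tie-corrected normal approximation (with continuity correction) for the p-value.
Step 5: p-value = 0.218742; compare to alpha = 0.1. fail to reject H0.

U_X = 4.5, p = 0.218742, fail to reject H0 at alpha = 0.1.


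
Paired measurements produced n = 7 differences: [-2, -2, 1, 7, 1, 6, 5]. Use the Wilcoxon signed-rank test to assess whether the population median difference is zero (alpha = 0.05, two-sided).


Step 1: Drop any zero differences (none here) and take |d_i|.
|d| = [2, 2, 1, 7, 1, 6, 5]
Step 2: Midrank |d_i| (ties get averaged ranks).
ranks: |2|->3.5, |2|->3.5, |1|->1.5, |7|->7, |1|->1.5, |6|->6, |5|->5
Step 3: Attach original signs; sum ranks with positive sign and with negative sign.
W+ = 1.5 + 7 + 1.5 + 6 + 5 = 21
W- = 3.5 + 3.5 = 7
(Check: W+ + W- = 28 should equal n(n+1)/2 = 28.)
Step 4: Test statistic W = min(W+, W-) = 7.
Step 5: Ties in |d|, so use the tie-corrected normal approximation.
        E[W] = n(n+1)/4 = 7*8/4 = 14.
        Tie groups: |d|=1 (t=2), |d|=2 (t=2); sum(t^3 - t) = 12.
        Var[W] = n(n+1)(2n+1)/24 - sum(t^3-t)/48 = 840/24 - 12/48 = 34.75.
        z = (W - E[W]) / sqrt(Var[W]) = (7 - 14) / 5.8949 = -1.1875.
        Two-sided p = 2*Phi(z) = 0.235044.
Step 6: alpha = 0.05. fail to reject H0.

W+ = 21, W- = 7, W = min = 7, p = 0.235044, fail to reject H0.


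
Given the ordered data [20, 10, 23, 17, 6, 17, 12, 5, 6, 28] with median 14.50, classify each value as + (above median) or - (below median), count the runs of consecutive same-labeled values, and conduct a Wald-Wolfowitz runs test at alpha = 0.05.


Step 1: Compute median = 14.50; label A = above, B = below.
Labels in order: ABAABABBBA  (n_A = 5, n_B = 5)
Step 2: Count runs R = 7.
Step 3: Under H0 (random ordering), E[R] = 2*n_A*n_B/(n_A+n_B) + 1 = 2*5*5/10 + 1 = 6.0000.
        Var[R] = 2*n_A*n_B*(2*n_A*n_B - n_A - n_B) / ((n_A+n_B)^2 * (n_A+n_B-1)) = 2000/900 = 2.2222.
        SD[R] = 1.4907.
Step 4: Continuity-corrected z = (R - 0.5 - E[R]) / SD[R] = (7 - 0.5 - 6.0000) / 1.4907 = 0.3354.
Step 5: Two-sided p-value via normal approximation = 2*(1 - Phi(|z|)) = 0.737316.
Step 6: alpha = 0.05. fail to reject H0.

R = 7, z = 0.3354, p = 0.737316, fail to reject H0.


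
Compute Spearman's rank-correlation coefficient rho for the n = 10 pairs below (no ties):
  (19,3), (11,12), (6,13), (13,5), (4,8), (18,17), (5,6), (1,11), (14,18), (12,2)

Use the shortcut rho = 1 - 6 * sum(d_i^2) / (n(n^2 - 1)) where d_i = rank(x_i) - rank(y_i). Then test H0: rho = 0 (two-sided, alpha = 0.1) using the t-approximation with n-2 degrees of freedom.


Step 1: Rank x and y separately (midranks; no ties here).
rank(x): 19->10, 11->5, 6->4, 13->7, 4->2, 18->9, 5->3, 1->1, 14->8, 12->6
rank(y): 3->2, 12->7, 13->8, 5->3, 8->5, 17->9, 6->4, 11->6, 18->10, 2->1
Step 2: d_i = R_x(i) - R_y(i); compute d_i^2.
  (10-2)^2=64, (5-7)^2=4, (4-8)^2=16, (7-3)^2=16, (2-5)^2=9, (9-9)^2=0, (3-4)^2=1, (1-6)^2=25, (8-10)^2=4, (6-1)^2=25
sum(d^2) = 164.
Step 3: rho = 1 - 6*164 / (10*(10^2 - 1)) = 1 - 984/990 = 0.006061.
Step 4: Under H0, t = rho * sqrt((n-2)/(1-rho^2)) = 0.0171 ~ t(8).
Step 5: Two-sided p-value from the t-distribution with 8 df = 0.986743.
Step 6: alpha = 0.1. fail to reject H0.

rho = 0.0061, p = 0.986743, fail to reject H0 at alpha = 0.1.


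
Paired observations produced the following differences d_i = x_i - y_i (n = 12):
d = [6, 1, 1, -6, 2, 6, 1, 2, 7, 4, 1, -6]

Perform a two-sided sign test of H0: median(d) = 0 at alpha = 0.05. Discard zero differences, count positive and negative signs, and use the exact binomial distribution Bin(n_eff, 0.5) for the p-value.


Step 1: Discard zero differences. Original n = 12; n_eff = number of nonzero differences = 12.
Nonzero differences (with sign): +6, +1, +1, -6, +2, +6, +1, +2, +7, +4, +1, -6
Step 2: Count signs: positive = 10, negative = 2.
Step 3: Under H0: P(positive) = 0.5, so the number of positives S ~ Bin(12, 0.5).
Step 4: Two-sided exact p-value = sum of Bin(12,0.5) probabilities at or below the observed probability = 0.038574.
Step 5: alpha = 0.05. reject H0.

n_eff = 12, pos = 10, neg = 2, p = 0.038574, reject H0.


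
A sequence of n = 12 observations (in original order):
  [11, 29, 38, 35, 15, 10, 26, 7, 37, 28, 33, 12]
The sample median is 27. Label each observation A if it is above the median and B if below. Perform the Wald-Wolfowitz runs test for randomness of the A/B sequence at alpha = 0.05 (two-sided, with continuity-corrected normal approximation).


Step 1: Compute median = 27; label A = above, B = below.
Labels in order: BAAABBBBAAAB  (n_A = 6, n_B = 6)
Step 2: Count runs R = 5.
Step 3: Under H0 (random ordering), E[R] = 2*n_A*n_B/(n_A+n_B) + 1 = 2*6*6/12 + 1 = 7.0000.
        Var[R] = 2*n_A*n_B*(2*n_A*n_B - n_A - n_B) / ((n_A+n_B)^2 * (n_A+n_B-1)) = 4320/1584 = 2.7273.
        SD[R] = 1.6514.
Step 4: Continuity-corrected z = (R + 0.5 - E[R]) / SD[R] = (5 + 0.5 - 7.0000) / 1.6514 = -0.9083.
Step 5: Two-sided p-value via normal approximation = 2*(1 - Phi(|z|)) = 0.363722.
Step 6: alpha = 0.05. fail to reject H0.

R = 5, z = -0.9083, p = 0.363722, fail to reject H0.


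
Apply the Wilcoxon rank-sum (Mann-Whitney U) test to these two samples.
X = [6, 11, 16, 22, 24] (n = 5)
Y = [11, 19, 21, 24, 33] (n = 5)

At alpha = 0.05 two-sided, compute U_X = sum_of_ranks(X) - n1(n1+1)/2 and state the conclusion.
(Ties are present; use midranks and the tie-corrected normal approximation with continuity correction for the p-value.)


Step 1: Combine and sort all 10 observations; assign midranks.
sorted (value, group): (6,X), (11,X), (11,Y), (16,X), (19,Y), (21,Y), (22,X), (24,X), (24,Y), (33,Y)
ranks: 6->1, 11->2.5, 11->2.5, 16->4, 19->5, 21->6, 22->7, 24->8.5, 24->8.5, 33->10
Step 2: Rank sum for X: R1 = 1 + 2.5 + 4 + 7 + 8.5 = 23.
Step 3: U_X = R1 - n1(n1+1)/2 = 23 - 5*6/2 = 23 - 15 = 8.
       U_Y = n1*n2 - U_X = 25 - 8 = 17.
Step 4: Ties are present, so use the tie-corrected normal approximation (with continuity correction) for the p-value.
Step 5: p-value = 0.400525; compare to alpha = 0.05. fail to reject H0.

U_X = 8, p = 0.400525, fail to reject H0 at alpha = 0.05.


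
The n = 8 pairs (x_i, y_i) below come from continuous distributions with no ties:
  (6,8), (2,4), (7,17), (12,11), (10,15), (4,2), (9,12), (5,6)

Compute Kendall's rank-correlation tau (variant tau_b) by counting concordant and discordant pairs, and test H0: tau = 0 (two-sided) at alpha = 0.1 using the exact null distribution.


Step 1: Enumerate the 28 unordered pairs (i,j) with i<j and classify each by sign(x_j-x_i) * sign(y_j-y_i).
  (1,2):dx=-4,dy=-4->C; (1,3):dx=+1,dy=+9->C; (1,4):dx=+6,dy=+3->C; (1,5):dx=+4,dy=+7->C
  (1,6):dx=-2,dy=-6->C; (1,7):dx=+3,dy=+4->C; (1,8):dx=-1,dy=-2->C; (2,3):dx=+5,dy=+13->C
  (2,4):dx=+10,dy=+7->C; (2,5):dx=+8,dy=+11->C; (2,6):dx=+2,dy=-2->D; (2,7):dx=+7,dy=+8->C
  (2,8):dx=+3,dy=+2->C; (3,4):dx=+5,dy=-6->D; (3,5):dx=+3,dy=-2->D; (3,6):dx=-3,dy=-15->C
  (3,7):dx=+2,dy=-5->D; (3,8):dx=-2,dy=-11->C; (4,5):dx=-2,dy=+4->D; (4,6):dx=-8,dy=-9->C
  (4,7):dx=-3,dy=+1->D; (4,8):dx=-7,dy=-5->C; (5,6):dx=-6,dy=-13->C; (5,7):dx=-1,dy=-3->C
  (5,8):dx=-5,dy=-9->C; (6,7):dx=+5,dy=+10->C; (6,8):dx=+1,dy=+4->C; (7,8):dx=-4,dy=-6->C
Step 2: C = 22, D = 6, total pairs = 28.
Step 3: tau = (C - D)/(n(n-1)/2) = (22 - 6)/28 = 0.571429.
Step 4: Exact two-sided p-value (enumerate n! = 40320 permutations of y under H0): p = 0.061012.
Step 5: alpha = 0.1. reject H0.

tau_b = 0.5714 (C=22, D=6), p = 0.061012, reject H0.


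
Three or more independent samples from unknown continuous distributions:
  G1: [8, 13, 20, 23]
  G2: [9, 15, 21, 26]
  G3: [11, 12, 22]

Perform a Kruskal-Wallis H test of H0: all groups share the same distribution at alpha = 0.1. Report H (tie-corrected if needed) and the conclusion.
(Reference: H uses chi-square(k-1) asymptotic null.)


Step 1: Combine all N = 11 observations and assign midranks.
sorted (value, group, rank): (8,G1,1), (9,G2,2), (11,G3,3), (12,G3,4), (13,G1,5), (15,G2,6), (20,G1,7), (21,G2,8), (22,G3,9), (23,G1,10), (26,G2,11)
Step 2: Sum ranks within each group.
R_1 = 23 (n_1 = 4)
R_2 = 27 (n_2 = 4)
R_3 = 16 (n_3 = 3)
Step 3: H = 12/(N(N+1)) * sum(R_i^2/n_i) - 3(N+1)
     = 12/(11*12) * (23^2/4 + 27^2/4 + 16^2/3) - 3*12
     = 0.090909 * 399.833 - 36
     = 0.348485.
Step 4: No ties, so H is used without correction.
Step 5: Under H0, H ~ chi^2(2); p-value = 0.840093.
Step 6: alpha = 0.1. fail to reject H0.

H = 0.3485, df = 2, p = 0.840093, fail to reject H0.


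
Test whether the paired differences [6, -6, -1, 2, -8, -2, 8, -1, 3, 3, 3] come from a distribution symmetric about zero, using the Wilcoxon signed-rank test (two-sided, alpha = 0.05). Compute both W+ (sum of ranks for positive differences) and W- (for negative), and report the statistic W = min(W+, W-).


Step 1: Drop any zero differences (none here) and take |d_i|.
|d| = [6, 6, 1, 2, 8, 2, 8, 1, 3, 3, 3]
Step 2: Midrank |d_i| (ties get averaged ranks).
ranks: |6|->8.5, |6|->8.5, |1|->1.5, |2|->3.5, |8|->10.5, |2|->3.5, |8|->10.5, |1|->1.5, |3|->6, |3|->6, |3|->6
Step 3: Attach original signs; sum ranks with positive sign and with negative sign.
W+ = 8.5 + 3.5 + 10.5 + 6 + 6 + 6 = 40.5
W- = 8.5 + 1.5 + 10.5 + 3.5 + 1.5 = 25.5
(Check: W+ + W- = 66 should equal n(n+1)/2 = 66.)
Step 4: Test statistic W = min(W+, W-) = 25.5.
Step 5: Ties in |d|, so use the tie-corrected normal approximation.
        E[W] = n(n+1)/4 = 11*12/4 = 33.
        Tie groups: |d|=1 (t=2), |d|=2 (t=2), |d|=3 (t=3), |d|=6 (t=2), |d|=8 (t=2); sum(t^3 - t) = 48.
        Var[W] = n(n+1)(2n+1)/24 - sum(t^3-t)/48 = 3036/24 - 48/48 = 125.5.
        z = (W - E[W]) / sqrt(Var[W]) = (25.5 - 33) / 11.2027 = -0.6695.
        Two-sided p = 2*Phi(z) = 0.503188.
Step 6: alpha = 0.05. fail to reject H0.

W+ = 40.5, W- = 25.5, W = min = 25.5, p = 0.503188, fail to reject H0.


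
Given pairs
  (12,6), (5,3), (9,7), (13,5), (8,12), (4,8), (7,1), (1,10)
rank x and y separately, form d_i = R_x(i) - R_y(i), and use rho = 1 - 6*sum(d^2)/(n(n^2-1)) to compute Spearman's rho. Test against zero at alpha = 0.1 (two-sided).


Step 1: Rank x and y separately (midranks; no ties here).
rank(x): 12->7, 5->3, 9->6, 13->8, 8->5, 4->2, 7->4, 1->1
rank(y): 6->4, 3->2, 7->5, 5->3, 12->8, 8->6, 1->1, 10->7
Step 2: d_i = R_x(i) - R_y(i); compute d_i^2.
  (7-4)^2=9, (3-2)^2=1, (6-5)^2=1, (8-3)^2=25, (5-8)^2=9, (2-6)^2=16, (4-1)^2=9, (1-7)^2=36
sum(d^2) = 106.
Step 3: rho = 1 - 6*106 / (8*(8^2 - 1)) = 1 - 636/504 = -0.261905.
Step 4: Under H0, t = rho * sqrt((n-2)/(1-rho^2)) = -0.6647 ~ t(6).
Step 5: Two-sided p-value from the t-distribution with 6 df = 0.530923.
Step 6: alpha = 0.1. fail to reject H0.

rho = -0.2619, p = 0.530923, fail to reject H0 at alpha = 0.1.


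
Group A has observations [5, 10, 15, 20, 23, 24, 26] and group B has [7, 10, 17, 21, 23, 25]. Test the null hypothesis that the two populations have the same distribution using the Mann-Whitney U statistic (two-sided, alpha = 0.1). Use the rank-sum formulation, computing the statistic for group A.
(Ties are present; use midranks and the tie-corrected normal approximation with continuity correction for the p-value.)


Step 1: Combine and sort all 13 observations; assign midranks.
sorted (value, group): (5,X), (7,Y), (10,X), (10,Y), (15,X), (17,Y), (20,X), (21,Y), (23,X), (23,Y), (24,X), (25,Y), (26,X)
ranks: 5->1, 7->2, 10->3.5, 10->3.5, 15->5, 17->6, 20->7, 21->8, 23->9.5, 23->9.5, 24->11, 25->12, 26->13
Step 2: Rank sum for X: R1 = 1 + 3.5 + 5 + 7 + 9.5 + 11 + 13 = 50.
Step 3: U_X = R1 - n1(n1+1)/2 = 50 - 7*8/2 = 50 - 28 = 22.
       U_Y = n1*n2 - U_X = 42 - 22 = 20.
Step 4: Ties are present, so use the tie-corrected normal approximation (with continuity correction) for the p-value.
Step 5: p-value = 0.942900; compare to alpha = 0.1. fail to reject H0.

U_X = 22, p = 0.942900, fail to reject H0 at alpha = 0.1.


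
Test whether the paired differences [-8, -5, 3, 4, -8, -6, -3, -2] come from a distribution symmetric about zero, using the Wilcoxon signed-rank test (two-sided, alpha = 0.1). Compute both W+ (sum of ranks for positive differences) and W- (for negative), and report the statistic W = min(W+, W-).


Step 1: Drop any zero differences (none here) and take |d_i|.
|d| = [8, 5, 3, 4, 8, 6, 3, 2]
Step 2: Midrank |d_i| (ties get averaged ranks).
ranks: |8|->7.5, |5|->5, |3|->2.5, |4|->4, |8|->7.5, |6|->6, |3|->2.5, |2|->1
Step 3: Attach original signs; sum ranks with positive sign and with negative sign.
W+ = 2.5 + 4 = 6.5
W- = 7.5 + 5 + 7.5 + 6 + 2.5 + 1 = 29.5
(Check: W+ + W- = 36 should equal n(n+1)/2 = 36.)
Step 4: Test statistic W = min(W+, W-) = 6.5.
Step 5: Ties in |d|, so use the tie-corrected normal approximation.
        E[W] = n(n+1)/4 = 8*9/4 = 18.
        Tie groups: |d|=3 (t=2), |d|=8 (t=2); sum(t^3 - t) = 12.
        Var[W] = n(n+1)(2n+1)/24 - sum(t^3-t)/48 = 1224/24 - 12/48 = 50.75.
        z = (W - E[W]) / sqrt(Var[W]) = (6.5 - 18) / 7.1239 = -1.6143.
        Two-sided p = 2*Phi(z) = 0.106466.
Step 6: alpha = 0.1. fail to reject H0.

W+ = 6.5, W- = 29.5, W = min = 6.5, p = 0.106466, fail to reject H0.


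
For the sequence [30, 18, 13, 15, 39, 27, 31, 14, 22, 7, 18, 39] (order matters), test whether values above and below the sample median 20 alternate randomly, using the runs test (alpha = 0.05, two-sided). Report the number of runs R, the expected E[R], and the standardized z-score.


Step 1: Compute median = 20; label A = above, B = below.
Labels in order: ABBBAAABABBA  (n_A = 6, n_B = 6)
Step 2: Count runs R = 7.
Step 3: Under H0 (random ordering), E[R] = 2*n_A*n_B/(n_A+n_B) + 1 = 2*6*6/12 + 1 = 7.0000.
        Var[R] = 2*n_A*n_B*(2*n_A*n_B - n_A - n_B) / ((n_A+n_B)^2 * (n_A+n_B-1)) = 4320/1584 = 2.7273.
        SD[R] = 1.6514.
Step 4: R = E[R], so z = 0 with no continuity correction.
Step 5: Two-sided p-value via normal approximation = 2*(1 - Phi(|z|)) = 1.000000.
Step 6: alpha = 0.05. fail to reject H0.

R = 7, z = 0.0000, p = 1.000000, fail to reject H0.


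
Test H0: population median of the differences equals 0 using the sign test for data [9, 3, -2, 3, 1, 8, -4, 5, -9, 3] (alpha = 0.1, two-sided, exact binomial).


Step 1: Discard zero differences. Original n = 10; n_eff = number of nonzero differences = 10.
Nonzero differences (with sign): +9, +3, -2, +3, +1, +8, -4, +5, -9, +3
Step 2: Count signs: positive = 7, negative = 3.
Step 3: Under H0: P(positive) = 0.5, so the number of positives S ~ Bin(10, 0.5).
Step 4: Two-sided exact p-value = sum of Bin(10,0.5) probabilities at or below the observed probability = 0.343750.
Step 5: alpha = 0.1. fail to reject H0.

n_eff = 10, pos = 7, neg = 3, p = 0.343750, fail to reject H0.


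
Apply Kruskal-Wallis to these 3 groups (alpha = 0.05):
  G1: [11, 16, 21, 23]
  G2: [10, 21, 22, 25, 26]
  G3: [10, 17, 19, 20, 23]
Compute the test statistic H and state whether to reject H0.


Step 1: Combine all N = 14 observations and assign midranks.
sorted (value, group, rank): (10,G2,1.5), (10,G3,1.5), (11,G1,3), (16,G1,4), (17,G3,5), (19,G3,6), (20,G3,7), (21,G1,8.5), (21,G2,8.5), (22,G2,10), (23,G1,11.5), (23,G3,11.5), (25,G2,13), (26,G2,14)
Step 2: Sum ranks within each group.
R_1 = 27 (n_1 = 4)
R_2 = 47 (n_2 = 5)
R_3 = 31 (n_3 = 5)
Step 3: H = 12/(N(N+1)) * sum(R_i^2/n_i) - 3(N+1)
     = 12/(14*15) * (27^2/4 + 47^2/5 + 31^2/5) - 3*15
     = 0.057143 * 816.25 - 45
     = 1.642857.
Step 4: Ties present; correction factor C = 1 - 18/(14^3 - 14) = 0.993407. Corrected H = 1.642857 / 0.993407 = 1.653761.
Step 5: Under H0, H ~ chi^2(2); p-value = 0.437412.
Step 6: alpha = 0.05. fail to reject H0.

H = 1.6538, df = 2, p = 0.437412, fail to reject H0.


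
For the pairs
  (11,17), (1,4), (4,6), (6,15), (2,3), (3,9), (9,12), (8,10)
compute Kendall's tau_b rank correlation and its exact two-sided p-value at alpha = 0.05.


Step 1: Enumerate the 28 unordered pairs (i,j) with i<j and classify each by sign(x_j-x_i) * sign(y_j-y_i).
  (1,2):dx=-10,dy=-13->C; (1,3):dx=-7,dy=-11->C; (1,4):dx=-5,dy=-2->C; (1,5):dx=-9,dy=-14->C
  (1,6):dx=-8,dy=-8->C; (1,7):dx=-2,dy=-5->C; (1,8):dx=-3,dy=-7->C; (2,3):dx=+3,dy=+2->C
  (2,4):dx=+5,dy=+11->C; (2,5):dx=+1,dy=-1->D; (2,6):dx=+2,dy=+5->C; (2,7):dx=+8,dy=+8->C
  (2,8):dx=+7,dy=+6->C; (3,4):dx=+2,dy=+9->C; (3,5):dx=-2,dy=-3->C; (3,6):dx=-1,dy=+3->D
  (3,7):dx=+5,dy=+6->C; (3,8):dx=+4,dy=+4->C; (4,5):dx=-4,dy=-12->C; (4,6):dx=-3,dy=-6->C
  (4,7):dx=+3,dy=-3->D; (4,8):dx=+2,dy=-5->D; (5,6):dx=+1,dy=+6->C; (5,7):dx=+7,dy=+9->C
  (5,8):dx=+6,dy=+7->C; (6,7):dx=+6,dy=+3->C; (6,8):dx=+5,dy=+1->C; (7,8):dx=-1,dy=-2->C
Step 2: C = 24, D = 4, total pairs = 28.
Step 3: tau = (C - D)/(n(n-1)/2) = (24 - 4)/28 = 0.714286.
Step 4: Exact two-sided p-value (enumerate n! = 40320 permutations of y under H0): p = 0.014137.
Step 5: alpha = 0.05. reject H0.

tau_b = 0.7143 (C=24, D=4), p = 0.014137, reject H0.


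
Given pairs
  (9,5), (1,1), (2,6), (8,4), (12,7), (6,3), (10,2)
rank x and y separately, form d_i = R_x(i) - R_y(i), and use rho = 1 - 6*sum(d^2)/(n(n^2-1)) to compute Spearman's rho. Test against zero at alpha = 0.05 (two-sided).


Step 1: Rank x and y separately (midranks; no ties here).
rank(x): 9->5, 1->1, 2->2, 8->4, 12->7, 6->3, 10->6
rank(y): 5->5, 1->1, 6->6, 4->4, 7->7, 3->3, 2->2
Step 2: d_i = R_x(i) - R_y(i); compute d_i^2.
  (5-5)^2=0, (1-1)^2=0, (2-6)^2=16, (4-4)^2=0, (7-7)^2=0, (3-3)^2=0, (6-2)^2=16
sum(d^2) = 32.
Step 3: rho = 1 - 6*32 / (7*(7^2 - 1)) = 1 - 192/336 = 0.428571.
Step 4: Under H0, t = rho * sqrt((n-2)/(1-rho^2)) = 1.0607 ~ t(5).
Step 5: Two-sided p-value from the t-distribution with 5 df = 0.337368.
Step 6: alpha = 0.05. fail to reject H0.

rho = 0.4286, p = 0.337368, fail to reject H0 at alpha = 0.05.


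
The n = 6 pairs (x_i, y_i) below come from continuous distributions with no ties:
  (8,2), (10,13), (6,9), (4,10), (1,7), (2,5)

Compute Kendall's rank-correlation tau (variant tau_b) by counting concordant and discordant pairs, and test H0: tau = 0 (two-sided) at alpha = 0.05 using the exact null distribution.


Step 1: Enumerate the 15 unordered pairs (i,j) with i<j and classify each by sign(x_j-x_i) * sign(y_j-y_i).
  (1,2):dx=+2,dy=+11->C; (1,3):dx=-2,dy=+7->D; (1,4):dx=-4,dy=+8->D; (1,5):dx=-7,dy=+5->D
  (1,6):dx=-6,dy=+3->D; (2,3):dx=-4,dy=-4->C; (2,4):dx=-6,dy=-3->C; (2,5):dx=-9,dy=-6->C
  (2,6):dx=-8,dy=-8->C; (3,4):dx=-2,dy=+1->D; (3,5):dx=-5,dy=-2->C; (3,6):dx=-4,dy=-4->C
  (4,5):dx=-3,dy=-3->C; (4,6):dx=-2,dy=-5->C; (5,6):dx=+1,dy=-2->D
Step 2: C = 9, D = 6, total pairs = 15.
Step 3: tau = (C - D)/(n(n-1)/2) = (9 - 6)/15 = 0.200000.
Step 4: Exact two-sided p-value (enumerate n! = 720 permutations of y under H0): p = 0.719444.
Step 5: alpha = 0.05. fail to reject H0.

tau_b = 0.2000 (C=9, D=6), p = 0.719444, fail to reject H0.


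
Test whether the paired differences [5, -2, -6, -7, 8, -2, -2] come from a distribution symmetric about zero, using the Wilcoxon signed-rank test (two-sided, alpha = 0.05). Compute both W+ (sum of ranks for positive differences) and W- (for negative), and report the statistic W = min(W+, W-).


Step 1: Drop any zero differences (none here) and take |d_i|.
|d| = [5, 2, 6, 7, 8, 2, 2]
Step 2: Midrank |d_i| (ties get averaged ranks).
ranks: |5|->4, |2|->2, |6|->5, |7|->6, |8|->7, |2|->2, |2|->2
Step 3: Attach original signs; sum ranks with positive sign and with negative sign.
W+ = 4 + 7 = 11
W- = 2 + 5 + 6 + 2 + 2 = 17
(Check: W+ + W- = 28 should equal n(n+1)/2 = 28.)
Step 4: Test statistic W = min(W+, W-) = 11.
Step 5: Ties in |d|, so use the tie-corrected normal approximation.
        E[W] = n(n+1)/4 = 7*8/4 = 14.
        Tie groups: |d|=2 (t=3); sum(t^3 - t) = 24.
        Var[W] = n(n+1)(2n+1)/24 - sum(t^3-t)/48 = 840/24 - 24/48 = 34.5.
        z = (W - E[W]) / sqrt(Var[W]) = (11 - 14) / 5.8737 = -0.5108.
        Two-sided p = 2*Phi(z) = 0.609523.
Step 6: alpha = 0.05. fail to reject H0.

W+ = 11, W- = 17, W = min = 11, p = 0.609523, fail to reject H0.


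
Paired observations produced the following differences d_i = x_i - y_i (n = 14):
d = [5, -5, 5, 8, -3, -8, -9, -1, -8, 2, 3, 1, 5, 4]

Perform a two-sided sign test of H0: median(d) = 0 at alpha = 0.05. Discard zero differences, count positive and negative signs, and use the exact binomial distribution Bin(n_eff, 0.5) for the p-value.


Step 1: Discard zero differences. Original n = 14; n_eff = number of nonzero differences = 14.
Nonzero differences (with sign): +5, -5, +5, +8, -3, -8, -9, -1, -8, +2, +3, +1, +5, +4
Step 2: Count signs: positive = 8, negative = 6.
Step 3: Under H0: P(positive) = 0.5, so the number of positives S ~ Bin(14, 0.5).
Step 4: Two-sided exact p-value = sum of Bin(14,0.5) probabilities at or below the observed probability = 0.790527.
Step 5: alpha = 0.05. fail to reject H0.

n_eff = 14, pos = 8, neg = 6, p = 0.790527, fail to reject H0.


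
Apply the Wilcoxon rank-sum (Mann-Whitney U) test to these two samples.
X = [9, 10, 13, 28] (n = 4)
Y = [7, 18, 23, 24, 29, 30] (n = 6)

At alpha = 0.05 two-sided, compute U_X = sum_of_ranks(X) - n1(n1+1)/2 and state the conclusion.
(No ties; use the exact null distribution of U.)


Step 1: Combine and sort all 10 observations; assign midranks.
sorted (value, group): (7,Y), (9,X), (10,X), (13,X), (18,Y), (23,Y), (24,Y), (28,X), (29,Y), (30,Y)
ranks: 7->1, 9->2, 10->3, 13->4, 18->5, 23->6, 24->7, 28->8, 29->9, 30->10
Step 2: Rank sum for X: R1 = 2 + 3 + 4 + 8 = 17.
Step 3: U_X = R1 - n1(n1+1)/2 = 17 - 4*5/2 = 17 - 10 = 7.
       U_Y = n1*n2 - U_X = 24 - 7 = 17.
Step 4: No ties, so the exact null distribution of U (based on enumerating the C(10,4) = 210 equally likely rank assignments) gives the two-sided p-value.
Step 5: p-value = 0.352381; compare to alpha = 0.05. fail to reject H0.

U_X = 7, p = 0.352381, fail to reject H0 at alpha = 0.05.


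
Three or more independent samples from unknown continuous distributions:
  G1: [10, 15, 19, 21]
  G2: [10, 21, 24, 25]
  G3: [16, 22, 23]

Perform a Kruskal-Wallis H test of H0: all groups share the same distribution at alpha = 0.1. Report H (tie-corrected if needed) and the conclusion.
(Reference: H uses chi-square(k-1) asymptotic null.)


Step 1: Combine all N = 11 observations and assign midranks.
sorted (value, group, rank): (10,G1,1.5), (10,G2,1.5), (15,G1,3), (16,G3,4), (19,G1,5), (21,G1,6.5), (21,G2,6.5), (22,G3,8), (23,G3,9), (24,G2,10), (25,G2,11)
Step 2: Sum ranks within each group.
R_1 = 16 (n_1 = 4)
R_2 = 29 (n_2 = 4)
R_3 = 21 (n_3 = 3)
Step 3: H = 12/(N(N+1)) * sum(R_i^2/n_i) - 3(N+1)
     = 12/(11*12) * (16^2/4 + 29^2/4 + 21^2/3) - 3*12
     = 0.090909 * 421.25 - 36
     = 2.295455.
Step 4: Ties present; correction factor C = 1 - 12/(11^3 - 11) = 0.990909. Corrected H = 2.295455 / 0.990909 = 2.316514.
Step 5: Under H0, H ~ chi^2(2); p-value = 0.314033.
Step 6: alpha = 0.1. fail to reject H0.

H = 2.3165, df = 2, p = 0.314033, fail to reject H0.


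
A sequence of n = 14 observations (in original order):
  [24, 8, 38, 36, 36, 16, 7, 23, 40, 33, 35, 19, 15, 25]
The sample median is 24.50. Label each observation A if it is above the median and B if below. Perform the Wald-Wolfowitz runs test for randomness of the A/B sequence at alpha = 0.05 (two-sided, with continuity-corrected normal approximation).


Step 1: Compute median = 24.50; label A = above, B = below.
Labels in order: BBAAABBBAAABBA  (n_A = 7, n_B = 7)
Step 2: Count runs R = 6.
Step 3: Under H0 (random ordering), E[R] = 2*n_A*n_B/(n_A+n_B) + 1 = 2*7*7/14 + 1 = 8.0000.
        Var[R] = 2*n_A*n_B*(2*n_A*n_B - n_A - n_B) / ((n_A+n_B)^2 * (n_A+n_B-1)) = 8232/2548 = 3.2308.
        SD[R] = 1.7974.
Step 4: Continuity-corrected z = (R + 0.5 - E[R]) / SD[R] = (6 + 0.5 - 8.0000) / 1.7974 = -0.8345.
Step 5: Two-sided p-value via normal approximation = 2*(1 - Phi(|z|)) = 0.403986.
Step 6: alpha = 0.05. fail to reject H0.

R = 6, z = -0.8345, p = 0.403986, fail to reject H0.


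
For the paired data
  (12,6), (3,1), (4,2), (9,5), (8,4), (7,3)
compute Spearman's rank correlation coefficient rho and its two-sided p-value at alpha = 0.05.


Step 1: Rank x and y separately (midranks; no ties here).
rank(x): 12->6, 3->1, 4->2, 9->5, 8->4, 7->3
rank(y): 6->6, 1->1, 2->2, 5->5, 4->4, 3->3
Step 2: d_i = R_x(i) - R_y(i); compute d_i^2.
  (6-6)^2=0, (1-1)^2=0, (2-2)^2=0, (5-5)^2=0, (4-4)^2=0, (3-3)^2=0
sum(d^2) = 0.
Step 3: rho = 1 - 6*0 / (6*(6^2 - 1)) = 1 - 0/210 = 1.000000.
Step 5: Two-sided p-value from the t-distribution with 4 df = 0.000000.
Step 6: alpha = 0.05. reject H0.

rho = 1.0000, p = 0.000000, reject H0 at alpha = 0.05.


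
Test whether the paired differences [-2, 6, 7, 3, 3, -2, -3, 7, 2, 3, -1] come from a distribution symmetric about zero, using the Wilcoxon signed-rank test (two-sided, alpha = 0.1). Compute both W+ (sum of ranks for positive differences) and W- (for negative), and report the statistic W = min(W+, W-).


Step 1: Drop any zero differences (none here) and take |d_i|.
|d| = [2, 6, 7, 3, 3, 2, 3, 7, 2, 3, 1]
Step 2: Midrank |d_i| (ties get averaged ranks).
ranks: |2|->3, |6|->9, |7|->10.5, |3|->6.5, |3|->6.5, |2|->3, |3|->6.5, |7|->10.5, |2|->3, |3|->6.5, |1|->1
Step 3: Attach original signs; sum ranks with positive sign and with negative sign.
W+ = 9 + 10.5 + 6.5 + 6.5 + 10.5 + 3 + 6.5 = 52.5
W- = 3 + 3 + 6.5 + 1 = 13.5
(Check: W+ + W- = 66 should equal n(n+1)/2 = 66.)
Step 4: Test statistic W = min(W+, W-) = 13.5.
Step 5: Ties in |d|, so use the tie-corrected normal approximation.
        E[W] = n(n+1)/4 = 11*12/4 = 33.
        Tie groups: |d|=2 (t=3), |d|=3 (t=4), |d|=7 (t=2); sum(t^3 - t) = 90.
        Var[W] = n(n+1)(2n+1)/24 - sum(t^3-t)/48 = 3036/24 - 90/48 = 124.625.
        z = (W - E[W]) / sqrt(Var[W]) = (13.5 - 33) / 11.1636 = -1.7468.
        Two-sided p = 2*Phi(z) = 0.080680.
Step 6: alpha = 0.1. reject H0.

W+ = 52.5, W- = 13.5, W = min = 13.5, p = 0.080680, reject H0.


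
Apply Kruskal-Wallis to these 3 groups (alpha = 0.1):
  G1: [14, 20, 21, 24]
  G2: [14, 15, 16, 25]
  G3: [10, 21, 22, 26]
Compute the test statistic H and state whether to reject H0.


Step 1: Combine all N = 12 observations and assign midranks.
sorted (value, group, rank): (10,G3,1), (14,G1,2.5), (14,G2,2.5), (15,G2,4), (16,G2,5), (20,G1,6), (21,G1,7.5), (21,G3,7.5), (22,G3,9), (24,G1,10), (25,G2,11), (26,G3,12)
Step 2: Sum ranks within each group.
R_1 = 26 (n_1 = 4)
R_2 = 22.5 (n_2 = 4)
R_3 = 29.5 (n_3 = 4)
Step 3: H = 12/(N(N+1)) * sum(R_i^2/n_i) - 3(N+1)
     = 12/(12*13) * (26^2/4 + 22.5^2/4 + 29.5^2/4) - 3*13
     = 0.076923 * 513.125 - 39
     = 0.471154.
Step 4: Ties present; correction factor C = 1 - 12/(12^3 - 12) = 0.993007. Corrected H = 0.471154 / 0.993007 = 0.474472.
Step 5: Under H0, H ~ chi^2(2); p-value = 0.788805.
Step 6: alpha = 0.1. fail to reject H0.

H = 0.4745, df = 2, p = 0.788805, fail to reject H0.


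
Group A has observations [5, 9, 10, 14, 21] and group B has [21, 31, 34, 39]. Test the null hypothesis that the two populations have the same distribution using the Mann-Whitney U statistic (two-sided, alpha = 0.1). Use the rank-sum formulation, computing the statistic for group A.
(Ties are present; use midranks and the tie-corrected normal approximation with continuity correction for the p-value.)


Step 1: Combine and sort all 9 observations; assign midranks.
sorted (value, group): (5,X), (9,X), (10,X), (14,X), (21,X), (21,Y), (31,Y), (34,Y), (39,Y)
ranks: 5->1, 9->2, 10->3, 14->4, 21->5.5, 21->5.5, 31->7, 34->8, 39->9
Step 2: Rank sum for X: R1 = 1 + 2 + 3 + 4 + 5.5 = 15.5.
Step 3: U_X = R1 - n1(n1+1)/2 = 15.5 - 5*6/2 = 15.5 - 15 = 0.5.
       U_Y = n1*n2 - U_X = 20 - 0.5 = 19.5.
Step 4: Ties are present, so use the tie-corrected normal approximation (with continuity correction) for the p-value.
Step 5: p-value = 0.026844; compare to alpha = 0.1. reject H0.

U_X = 0.5, p = 0.026844, reject H0 at alpha = 0.1.


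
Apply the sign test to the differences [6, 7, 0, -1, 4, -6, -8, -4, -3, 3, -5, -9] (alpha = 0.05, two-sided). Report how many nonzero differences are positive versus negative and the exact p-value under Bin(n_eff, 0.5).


Step 1: Discard zero differences. Original n = 12; n_eff = number of nonzero differences = 11.
Nonzero differences (with sign): +6, +7, -1, +4, -6, -8, -4, -3, +3, -5, -9
Step 2: Count signs: positive = 4, negative = 7.
Step 3: Under H0: P(positive) = 0.5, so the number of positives S ~ Bin(11, 0.5).
Step 4: Two-sided exact p-value = sum of Bin(11,0.5) probabilities at or below the observed probability = 0.548828.
Step 5: alpha = 0.05. fail to reject H0.

n_eff = 11, pos = 4, neg = 7, p = 0.548828, fail to reject H0.


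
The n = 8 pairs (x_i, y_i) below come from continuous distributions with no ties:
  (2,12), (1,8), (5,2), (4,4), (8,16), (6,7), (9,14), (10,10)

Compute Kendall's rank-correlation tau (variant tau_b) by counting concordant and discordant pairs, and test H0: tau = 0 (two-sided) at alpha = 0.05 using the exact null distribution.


Step 1: Enumerate the 28 unordered pairs (i,j) with i<j and classify each by sign(x_j-x_i) * sign(y_j-y_i).
  (1,2):dx=-1,dy=-4->C; (1,3):dx=+3,dy=-10->D; (1,4):dx=+2,dy=-8->D; (1,5):dx=+6,dy=+4->C
  (1,6):dx=+4,dy=-5->D; (1,7):dx=+7,dy=+2->C; (1,8):dx=+8,dy=-2->D; (2,3):dx=+4,dy=-6->D
  (2,4):dx=+3,dy=-4->D; (2,5):dx=+7,dy=+8->C; (2,6):dx=+5,dy=-1->D; (2,7):dx=+8,dy=+6->C
  (2,8):dx=+9,dy=+2->C; (3,4):dx=-1,dy=+2->D; (3,5):dx=+3,dy=+14->C; (3,6):dx=+1,dy=+5->C
  (3,7):dx=+4,dy=+12->C; (3,8):dx=+5,dy=+8->C; (4,5):dx=+4,dy=+12->C; (4,6):dx=+2,dy=+3->C
  (4,7):dx=+5,dy=+10->C; (4,8):dx=+6,dy=+6->C; (5,6):dx=-2,dy=-9->C; (5,7):dx=+1,dy=-2->D
  (5,8):dx=+2,dy=-6->D; (6,7):dx=+3,dy=+7->C; (6,8):dx=+4,dy=+3->C; (7,8):dx=+1,dy=-4->D
Step 2: C = 17, D = 11, total pairs = 28.
Step 3: tau = (C - D)/(n(n-1)/2) = (17 - 11)/28 = 0.214286.
Step 4: Exact two-sided p-value (enumerate n! = 40320 permutations of y under H0): p = 0.548413.
Step 5: alpha = 0.05. fail to reject H0.

tau_b = 0.2143 (C=17, D=11), p = 0.548413, fail to reject H0.


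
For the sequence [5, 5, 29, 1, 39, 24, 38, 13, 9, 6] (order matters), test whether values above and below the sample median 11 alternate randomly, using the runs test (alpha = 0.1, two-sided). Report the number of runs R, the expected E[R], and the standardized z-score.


Step 1: Compute median = 11; label A = above, B = below.
Labels in order: BBABAAAABB  (n_A = 5, n_B = 5)
Step 2: Count runs R = 5.
Step 3: Under H0 (random ordering), E[R] = 2*n_A*n_B/(n_A+n_B) + 1 = 2*5*5/10 + 1 = 6.0000.
        Var[R] = 2*n_A*n_B*(2*n_A*n_B - n_A - n_B) / ((n_A+n_B)^2 * (n_A+n_B-1)) = 2000/900 = 2.2222.
        SD[R] = 1.4907.
Step 4: Continuity-corrected z = (R + 0.5 - E[R]) / SD[R] = (5 + 0.5 - 6.0000) / 1.4907 = -0.3354.
Step 5: Two-sided p-value via normal approximation = 2*(1 - Phi(|z|)) = 0.737316.
Step 6: alpha = 0.1. fail to reject H0.

R = 5, z = -0.3354, p = 0.737316, fail to reject H0.


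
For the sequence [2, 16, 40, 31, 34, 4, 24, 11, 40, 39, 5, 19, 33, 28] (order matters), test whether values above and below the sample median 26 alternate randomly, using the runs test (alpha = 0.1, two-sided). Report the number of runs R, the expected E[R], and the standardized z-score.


Step 1: Compute median = 26; label A = above, B = below.
Labels in order: BBAAABBBAABBAA  (n_A = 7, n_B = 7)
Step 2: Count runs R = 6.
Step 3: Under H0 (random ordering), E[R] = 2*n_A*n_B/(n_A+n_B) + 1 = 2*7*7/14 + 1 = 8.0000.
        Var[R] = 2*n_A*n_B*(2*n_A*n_B - n_A - n_B) / ((n_A+n_B)^2 * (n_A+n_B-1)) = 8232/2548 = 3.2308.
        SD[R] = 1.7974.
Step 4: Continuity-corrected z = (R + 0.5 - E[R]) / SD[R] = (6 + 0.5 - 8.0000) / 1.7974 = -0.8345.
Step 5: Two-sided p-value via normal approximation = 2*(1 - Phi(|z|)) = 0.403986.
Step 6: alpha = 0.1. fail to reject H0.

R = 6, z = -0.8345, p = 0.403986, fail to reject H0.


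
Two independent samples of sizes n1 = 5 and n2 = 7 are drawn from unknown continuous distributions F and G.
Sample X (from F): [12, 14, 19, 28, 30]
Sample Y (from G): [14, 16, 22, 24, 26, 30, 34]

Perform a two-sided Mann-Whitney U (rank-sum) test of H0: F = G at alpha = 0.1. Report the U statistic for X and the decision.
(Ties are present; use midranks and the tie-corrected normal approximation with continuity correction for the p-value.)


Step 1: Combine and sort all 12 observations; assign midranks.
sorted (value, group): (12,X), (14,X), (14,Y), (16,Y), (19,X), (22,Y), (24,Y), (26,Y), (28,X), (30,X), (30,Y), (34,Y)
ranks: 12->1, 14->2.5, 14->2.5, 16->4, 19->5, 22->6, 24->7, 26->8, 28->9, 30->10.5, 30->10.5, 34->12
Step 2: Rank sum for X: R1 = 1 + 2.5 + 5 + 9 + 10.5 = 28.
Step 3: U_X = R1 - n1(n1+1)/2 = 28 - 5*6/2 = 28 - 15 = 13.
       U_Y = n1*n2 - U_X = 35 - 13 = 22.
Step 4: Ties are present, so use the tie-corrected normal approximation (with continuity correction) for the p-value.
Step 5: p-value = 0.514478; compare to alpha = 0.1. fail to reject H0.

U_X = 13, p = 0.514478, fail to reject H0 at alpha = 0.1.


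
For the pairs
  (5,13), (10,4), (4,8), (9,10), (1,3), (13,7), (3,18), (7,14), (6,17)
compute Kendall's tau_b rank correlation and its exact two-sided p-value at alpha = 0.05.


Step 1: Enumerate the 36 unordered pairs (i,j) with i<j and classify each by sign(x_j-x_i) * sign(y_j-y_i).
  (1,2):dx=+5,dy=-9->D; (1,3):dx=-1,dy=-5->C; (1,4):dx=+4,dy=-3->D; (1,5):dx=-4,dy=-10->C
  (1,6):dx=+8,dy=-6->D; (1,7):dx=-2,dy=+5->D; (1,8):dx=+2,dy=+1->C; (1,9):dx=+1,dy=+4->C
  (2,3):dx=-6,dy=+4->D; (2,4):dx=-1,dy=+6->D; (2,5):dx=-9,dy=-1->C; (2,6):dx=+3,dy=+3->C
  (2,7):dx=-7,dy=+14->D; (2,8):dx=-3,dy=+10->D; (2,9):dx=-4,dy=+13->D; (3,4):dx=+5,dy=+2->C
  (3,5):dx=-3,dy=-5->C; (3,6):dx=+9,dy=-1->D; (3,7):dx=-1,dy=+10->D; (3,8):dx=+3,dy=+6->C
  (3,9):dx=+2,dy=+9->C; (4,5):dx=-8,dy=-7->C; (4,6):dx=+4,dy=-3->D; (4,7):dx=-6,dy=+8->D
  (4,8):dx=-2,dy=+4->D; (4,9):dx=-3,dy=+7->D; (5,6):dx=+12,dy=+4->C; (5,7):dx=+2,dy=+15->C
  (5,8):dx=+6,dy=+11->C; (5,9):dx=+5,dy=+14->C; (6,7):dx=-10,dy=+11->D; (6,8):dx=-6,dy=+7->D
  (6,9):dx=-7,dy=+10->D; (7,8):dx=+4,dy=-4->D; (7,9):dx=+3,dy=-1->D; (8,9):dx=-1,dy=+3->D
Step 2: C = 15, D = 21, total pairs = 36.
Step 3: tau = (C - D)/(n(n-1)/2) = (15 - 21)/36 = -0.166667.
Step 4: Exact two-sided p-value (enumerate n! = 362880 permutations of y under H0): p = 0.612202.
Step 5: alpha = 0.05. fail to reject H0.

tau_b = -0.1667 (C=15, D=21), p = 0.612202, fail to reject H0.


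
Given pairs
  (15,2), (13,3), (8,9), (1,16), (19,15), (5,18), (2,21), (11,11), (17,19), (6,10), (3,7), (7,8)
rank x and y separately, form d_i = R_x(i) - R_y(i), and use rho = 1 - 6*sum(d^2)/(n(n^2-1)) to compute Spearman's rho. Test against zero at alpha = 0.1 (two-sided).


Step 1: Rank x and y separately (midranks; no ties here).
rank(x): 15->10, 13->9, 8->7, 1->1, 19->12, 5->4, 2->2, 11->8, 17->11, 6->5, 3->3, 7->6
rank(y): 2->1, 3->2, 9->5, 16->9, 15->8, 18->10, 21->12, 11->7, 19->11, 10->6, 7->3, 8->4
Step 2: d_i = R_x(i) - R_y(i); compute d_i^2.
  (10-1)^2=81, (9-2)^2=49, (7-5)^2=4, (1-9)^2=64, (12-8)^2=16, (4-10)^2=36, (2-12)^2=100, (8-7)^2=1, (11-11)^2=0, (5-6)^2=1, (3-3)^2=0, (6-4)^2=4
sum(d^2) = 356.
Step 3: rho = 1 - 6*356 / (12*(12^2 - 1)) = 1 - 2136/1716 = -0.244755.
Step 4: Under H0, t = rho * sqrt((n-2)/(1-rho^2)) = -0.7983 ~ t(10).
Step 5: Two-sided p-value from the t-distribution with 10 df = 0.443262.
Step 6: alpha = 0.1. fail to reject H0.

rho = -0.2448, p = 0.443262, fail to reject H0 at alpha = 0.1.
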